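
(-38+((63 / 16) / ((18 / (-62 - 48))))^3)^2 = 195168765.03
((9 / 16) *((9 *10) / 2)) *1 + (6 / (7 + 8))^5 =25.32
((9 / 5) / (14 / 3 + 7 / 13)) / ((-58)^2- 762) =351 / 2641030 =0.00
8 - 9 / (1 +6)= 47 / 7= 6.71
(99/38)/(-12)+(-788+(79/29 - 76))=-3797461/4408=-861.49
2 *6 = 12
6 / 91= 0.07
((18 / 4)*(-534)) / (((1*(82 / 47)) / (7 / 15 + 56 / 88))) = -3425877 / 2255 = -1519.24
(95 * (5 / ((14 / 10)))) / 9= 2375 / 63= 37.70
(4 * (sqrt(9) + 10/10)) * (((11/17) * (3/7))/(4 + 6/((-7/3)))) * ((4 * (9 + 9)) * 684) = 13001472/85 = 152958.49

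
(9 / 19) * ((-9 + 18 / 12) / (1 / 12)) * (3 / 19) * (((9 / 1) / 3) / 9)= -810 / 361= -2.24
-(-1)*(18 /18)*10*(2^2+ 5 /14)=305 /7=43.57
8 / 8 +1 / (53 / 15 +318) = 4838 / 4823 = 1.00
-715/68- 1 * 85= -6495/68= -95.51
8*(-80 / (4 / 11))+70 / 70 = -1759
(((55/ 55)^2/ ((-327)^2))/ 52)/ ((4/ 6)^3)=3/ 4942496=0.00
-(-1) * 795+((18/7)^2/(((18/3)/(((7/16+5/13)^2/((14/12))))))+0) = 2951729481/3709888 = 795.64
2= 2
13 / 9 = 1.44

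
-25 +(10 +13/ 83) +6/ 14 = -8375/ 581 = -14.41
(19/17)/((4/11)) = 209/68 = 3.07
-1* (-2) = 2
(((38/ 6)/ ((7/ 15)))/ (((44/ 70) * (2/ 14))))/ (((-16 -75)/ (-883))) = 419425/ 286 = 1466.52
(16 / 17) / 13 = 16 / 221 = 0.07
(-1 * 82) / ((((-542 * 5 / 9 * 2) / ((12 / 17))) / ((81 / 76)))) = 89667 / 875330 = 0.10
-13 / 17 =-0.76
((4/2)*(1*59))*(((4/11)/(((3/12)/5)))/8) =1180/11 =107.27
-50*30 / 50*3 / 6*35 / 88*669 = -351225 / 88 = -3991.19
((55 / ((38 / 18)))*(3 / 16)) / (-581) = -1485 / 176624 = -0.01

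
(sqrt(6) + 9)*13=13*sqrt(6) + 117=148.84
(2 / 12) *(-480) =-80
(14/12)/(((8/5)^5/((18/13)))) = 65625/425984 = 0.15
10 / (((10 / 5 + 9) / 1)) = 10 / 11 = 0.91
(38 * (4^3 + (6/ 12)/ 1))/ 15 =817/ 5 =163.40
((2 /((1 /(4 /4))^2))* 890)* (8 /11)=1294.55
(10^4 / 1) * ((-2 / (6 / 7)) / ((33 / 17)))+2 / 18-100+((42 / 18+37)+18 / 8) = -12078.51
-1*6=-6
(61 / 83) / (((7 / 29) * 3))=1769 / 1743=1.01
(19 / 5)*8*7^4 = 364952 / 5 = 72990.40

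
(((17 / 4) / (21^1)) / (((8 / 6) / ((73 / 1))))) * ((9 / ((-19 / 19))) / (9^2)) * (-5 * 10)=31025 / 504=61.56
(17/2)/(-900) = -17/1800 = -0.01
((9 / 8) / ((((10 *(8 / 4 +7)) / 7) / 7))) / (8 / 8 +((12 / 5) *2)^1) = 49 / 464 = 0.11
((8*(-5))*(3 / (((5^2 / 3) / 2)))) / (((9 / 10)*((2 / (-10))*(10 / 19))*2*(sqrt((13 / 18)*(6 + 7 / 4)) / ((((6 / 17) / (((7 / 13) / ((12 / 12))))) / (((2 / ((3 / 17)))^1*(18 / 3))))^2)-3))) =0.01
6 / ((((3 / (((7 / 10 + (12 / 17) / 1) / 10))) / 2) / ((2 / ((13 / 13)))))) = 478 / 425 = 1.12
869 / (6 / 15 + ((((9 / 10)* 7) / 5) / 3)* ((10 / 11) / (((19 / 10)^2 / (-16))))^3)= -272075503769795 / 8476363864778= -32.10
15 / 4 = 3.75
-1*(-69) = 69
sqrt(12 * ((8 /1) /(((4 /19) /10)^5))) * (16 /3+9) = 388075 * sqrt(285) /3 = 2183820.01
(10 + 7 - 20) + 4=1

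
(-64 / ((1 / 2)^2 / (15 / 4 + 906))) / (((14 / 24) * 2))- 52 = -1397740 / 7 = -199677.14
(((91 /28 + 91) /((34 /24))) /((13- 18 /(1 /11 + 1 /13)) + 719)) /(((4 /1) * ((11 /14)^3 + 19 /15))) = 316680 /20837189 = 0.02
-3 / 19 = -0.16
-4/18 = -2/9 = -0.22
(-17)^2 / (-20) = -289 / 20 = -14.45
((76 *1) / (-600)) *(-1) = 19 / 150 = 0.13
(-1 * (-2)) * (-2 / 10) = -2 / 5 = -0.40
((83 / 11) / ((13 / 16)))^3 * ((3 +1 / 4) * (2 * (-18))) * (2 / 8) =-5269588992 / 224939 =-23426.75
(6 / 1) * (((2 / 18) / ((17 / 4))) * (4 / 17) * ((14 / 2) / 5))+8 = 34904 / 4335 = 8.05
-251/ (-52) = 4.83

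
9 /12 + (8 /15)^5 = 2409197 /3037500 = 0.79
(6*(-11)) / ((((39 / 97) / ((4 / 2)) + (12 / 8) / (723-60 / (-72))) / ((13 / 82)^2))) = -783142789 / 95885921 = -8.17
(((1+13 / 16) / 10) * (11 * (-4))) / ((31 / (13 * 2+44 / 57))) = -243397 / 35340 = -6.89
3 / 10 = 0.30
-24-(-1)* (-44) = -68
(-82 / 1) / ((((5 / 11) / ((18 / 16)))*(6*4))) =-1353 / 160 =-8.46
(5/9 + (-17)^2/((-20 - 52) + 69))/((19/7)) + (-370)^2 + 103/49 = 1146807047/8379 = 136866.82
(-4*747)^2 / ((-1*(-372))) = 744012 / 31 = 24000.39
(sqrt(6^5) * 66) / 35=2376 * sqrt(6) / 35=166.29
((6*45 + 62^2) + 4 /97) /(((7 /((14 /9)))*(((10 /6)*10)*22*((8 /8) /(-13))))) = -2593903 /80025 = -32.41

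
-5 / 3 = -1.67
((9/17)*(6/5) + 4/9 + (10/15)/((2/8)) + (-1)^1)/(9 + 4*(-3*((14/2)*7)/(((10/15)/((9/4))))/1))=-4202/3022515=-0.00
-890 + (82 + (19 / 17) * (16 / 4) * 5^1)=-13356 / 17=-785.65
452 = 452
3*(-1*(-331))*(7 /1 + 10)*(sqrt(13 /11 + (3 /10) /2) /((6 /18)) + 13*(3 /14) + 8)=240517.91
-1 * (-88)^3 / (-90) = -340736 / 45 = -7571.91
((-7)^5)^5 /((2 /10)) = -6705343098319824504035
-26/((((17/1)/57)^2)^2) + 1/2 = -548828531/167042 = -3285.57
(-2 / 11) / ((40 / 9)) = -9 / 220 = -0.04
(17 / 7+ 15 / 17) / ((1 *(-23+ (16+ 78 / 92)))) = -18124 / 33677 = -0.54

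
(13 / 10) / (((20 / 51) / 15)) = 1989 / 40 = 49.72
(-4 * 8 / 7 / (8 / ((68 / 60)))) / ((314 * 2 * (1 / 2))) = -34 / 16485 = -0.00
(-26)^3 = -17576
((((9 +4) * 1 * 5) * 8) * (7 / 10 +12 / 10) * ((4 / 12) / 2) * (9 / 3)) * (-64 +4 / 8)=-31369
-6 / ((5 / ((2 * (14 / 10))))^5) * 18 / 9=-6453888 / 9765625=-0.66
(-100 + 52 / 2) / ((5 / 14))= -1036 / 5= -207.20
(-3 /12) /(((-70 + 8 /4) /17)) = 1 /16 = 0.06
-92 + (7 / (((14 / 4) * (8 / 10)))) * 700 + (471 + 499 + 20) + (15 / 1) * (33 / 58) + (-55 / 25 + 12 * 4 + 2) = 784257 / 290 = 2704.33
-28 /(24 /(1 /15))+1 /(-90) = -4 /45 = -0.09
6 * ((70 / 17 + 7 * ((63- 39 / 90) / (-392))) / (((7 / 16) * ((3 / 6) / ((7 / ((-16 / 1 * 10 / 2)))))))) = -85691 / 11900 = -7.20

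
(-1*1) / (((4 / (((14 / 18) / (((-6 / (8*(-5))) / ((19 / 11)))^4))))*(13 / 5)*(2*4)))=-22806175000 / 138752757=-164.37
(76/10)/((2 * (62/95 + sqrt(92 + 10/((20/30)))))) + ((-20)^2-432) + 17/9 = -260857639/8656479 + 34295 * sqrt(107)/961831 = -29.77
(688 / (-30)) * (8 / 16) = -172 / 15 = -11.47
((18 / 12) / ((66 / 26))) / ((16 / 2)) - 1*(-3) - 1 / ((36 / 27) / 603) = -79055 / 176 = -449.18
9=9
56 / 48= 7 / 6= 1.17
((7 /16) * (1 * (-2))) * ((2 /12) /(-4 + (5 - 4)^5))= 7 /144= 0.05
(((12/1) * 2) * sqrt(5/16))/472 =3 * sqrt(5)/236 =0.03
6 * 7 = 42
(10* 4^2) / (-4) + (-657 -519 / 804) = -186969 / 268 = -697.65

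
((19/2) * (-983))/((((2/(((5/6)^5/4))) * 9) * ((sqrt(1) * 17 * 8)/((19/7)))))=-1108946875/1065996288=-1.04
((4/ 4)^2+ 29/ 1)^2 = 900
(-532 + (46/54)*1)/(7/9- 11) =14341/276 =51.96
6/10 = 3/5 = 0.60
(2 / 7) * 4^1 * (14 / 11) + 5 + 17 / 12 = 1039 / 132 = 7.87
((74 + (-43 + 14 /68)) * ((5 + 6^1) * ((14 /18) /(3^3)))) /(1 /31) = 2532607 /8262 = 306.54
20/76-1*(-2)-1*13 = -204/19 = -10.74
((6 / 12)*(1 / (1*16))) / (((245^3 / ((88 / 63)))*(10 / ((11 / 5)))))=121 / 185297175000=0.00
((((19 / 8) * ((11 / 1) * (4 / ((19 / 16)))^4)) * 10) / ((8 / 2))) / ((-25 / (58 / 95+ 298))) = -327206043648 / 3258025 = -100430.80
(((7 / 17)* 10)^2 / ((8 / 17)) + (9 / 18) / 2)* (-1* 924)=-569877 / 17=-33522.18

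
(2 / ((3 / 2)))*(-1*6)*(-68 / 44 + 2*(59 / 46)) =-2064 / 253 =-8.16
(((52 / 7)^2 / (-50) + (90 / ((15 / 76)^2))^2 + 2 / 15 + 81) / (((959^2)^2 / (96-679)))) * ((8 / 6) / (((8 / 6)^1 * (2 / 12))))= -22873717694102 / 1036121098657225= -0.02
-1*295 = -295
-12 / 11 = -1.09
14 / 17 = 0.82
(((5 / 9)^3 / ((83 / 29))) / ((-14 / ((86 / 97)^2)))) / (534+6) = -0.00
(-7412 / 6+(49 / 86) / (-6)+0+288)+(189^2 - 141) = 17870407 / 516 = 34632.57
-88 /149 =-0.59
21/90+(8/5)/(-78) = 83/390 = 0.21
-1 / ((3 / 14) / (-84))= 392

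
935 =935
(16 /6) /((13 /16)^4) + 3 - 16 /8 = 609971 /85683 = 7.12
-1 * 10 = -10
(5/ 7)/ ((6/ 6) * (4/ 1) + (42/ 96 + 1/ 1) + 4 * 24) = 80/ 11361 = 0.01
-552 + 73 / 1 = -479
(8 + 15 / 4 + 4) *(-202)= -6363 / 2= -3181.50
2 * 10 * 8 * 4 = 640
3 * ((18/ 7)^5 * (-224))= -181398528/ 2401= -75551.24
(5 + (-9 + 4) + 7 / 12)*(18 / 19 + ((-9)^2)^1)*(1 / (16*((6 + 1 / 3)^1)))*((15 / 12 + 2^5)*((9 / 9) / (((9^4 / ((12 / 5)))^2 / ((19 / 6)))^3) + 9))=3521771551888793052694932080791 / 24947529521984817899652000000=141.17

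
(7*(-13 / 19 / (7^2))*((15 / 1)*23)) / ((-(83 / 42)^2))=1130220 / 130891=8.63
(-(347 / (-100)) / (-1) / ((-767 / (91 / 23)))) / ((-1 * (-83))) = 2429 / 11263100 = 0.00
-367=-367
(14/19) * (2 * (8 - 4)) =112/19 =5.89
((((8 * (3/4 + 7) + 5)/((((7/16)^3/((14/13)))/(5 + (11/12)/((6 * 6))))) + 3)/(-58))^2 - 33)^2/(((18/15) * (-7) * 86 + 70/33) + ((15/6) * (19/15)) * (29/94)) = -2759039461780871292771275413985/64464863614040699519831604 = -42799.12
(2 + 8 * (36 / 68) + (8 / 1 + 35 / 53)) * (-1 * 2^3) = -107368 / 901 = -119.17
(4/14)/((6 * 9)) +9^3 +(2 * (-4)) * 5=130222/189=689.01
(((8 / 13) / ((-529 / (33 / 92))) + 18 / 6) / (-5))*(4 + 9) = -474447 / 60835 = -7.80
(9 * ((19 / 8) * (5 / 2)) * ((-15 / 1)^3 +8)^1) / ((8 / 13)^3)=-6324690645 / 8192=-772056.96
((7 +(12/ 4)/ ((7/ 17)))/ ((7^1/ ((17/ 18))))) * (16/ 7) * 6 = 27200/ 1029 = 26.43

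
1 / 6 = 0.17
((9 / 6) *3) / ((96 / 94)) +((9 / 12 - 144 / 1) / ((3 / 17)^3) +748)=-7290371 / 288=-25313.79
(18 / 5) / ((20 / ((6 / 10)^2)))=81 / 1250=0.06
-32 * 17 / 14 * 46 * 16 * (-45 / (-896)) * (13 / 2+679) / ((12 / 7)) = -574351.07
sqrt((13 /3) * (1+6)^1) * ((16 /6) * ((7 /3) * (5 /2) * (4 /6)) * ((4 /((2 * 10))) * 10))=560 * sqrt(273) /81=114.23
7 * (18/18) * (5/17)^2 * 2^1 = 350/289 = 1.21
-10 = -10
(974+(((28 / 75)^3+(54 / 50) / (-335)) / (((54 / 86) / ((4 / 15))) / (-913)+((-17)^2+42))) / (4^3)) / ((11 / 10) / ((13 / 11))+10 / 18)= 22896092332320532681 / 34939455300825000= 655.31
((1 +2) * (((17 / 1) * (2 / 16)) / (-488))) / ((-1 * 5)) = 0.00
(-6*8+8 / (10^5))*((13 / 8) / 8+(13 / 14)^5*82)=-36666264689457 / 13445600000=-2727.01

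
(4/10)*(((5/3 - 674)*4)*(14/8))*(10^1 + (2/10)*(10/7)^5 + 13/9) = -7709462114/324135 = -23784.73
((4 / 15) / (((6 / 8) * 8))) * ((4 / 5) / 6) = 4 / 675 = 0.01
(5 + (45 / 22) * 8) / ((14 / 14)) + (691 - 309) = 4437 / 11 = 403.36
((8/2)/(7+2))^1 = 4/9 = 0.44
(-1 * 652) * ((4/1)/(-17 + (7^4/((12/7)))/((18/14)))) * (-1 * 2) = 4.86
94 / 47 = 2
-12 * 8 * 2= -192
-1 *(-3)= 3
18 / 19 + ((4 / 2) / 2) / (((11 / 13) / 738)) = 182484 / 209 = 873.13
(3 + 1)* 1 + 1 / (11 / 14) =58 / 11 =5.27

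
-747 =-747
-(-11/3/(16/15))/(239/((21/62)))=1155/237088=0.00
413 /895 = 0.46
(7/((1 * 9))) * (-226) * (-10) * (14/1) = 221480/9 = 24608.89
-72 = -72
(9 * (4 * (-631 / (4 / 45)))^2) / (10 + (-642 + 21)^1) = -7256484225 / 611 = -11876406.26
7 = 7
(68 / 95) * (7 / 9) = 476 / 855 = 0.56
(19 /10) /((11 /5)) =19 /22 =0.86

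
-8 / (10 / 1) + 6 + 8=66 / 5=13.20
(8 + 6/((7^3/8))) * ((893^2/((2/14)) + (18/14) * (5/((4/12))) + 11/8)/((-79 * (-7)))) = 82167.25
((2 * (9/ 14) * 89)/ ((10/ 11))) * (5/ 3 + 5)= 5874/ 7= 839.14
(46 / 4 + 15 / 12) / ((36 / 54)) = 153 / 8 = 19.12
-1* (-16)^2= -256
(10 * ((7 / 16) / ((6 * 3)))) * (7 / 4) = 245 / 576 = 0.43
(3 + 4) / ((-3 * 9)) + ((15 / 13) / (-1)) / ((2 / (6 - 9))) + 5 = 4543 / 702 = 6.47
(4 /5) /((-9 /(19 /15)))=-76 /675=-0.11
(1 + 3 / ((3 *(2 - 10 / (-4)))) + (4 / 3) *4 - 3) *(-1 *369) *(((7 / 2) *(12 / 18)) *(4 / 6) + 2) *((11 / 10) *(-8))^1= 1847296 / 45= 41051.02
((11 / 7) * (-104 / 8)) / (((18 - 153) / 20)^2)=-2288 / 5103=-0.45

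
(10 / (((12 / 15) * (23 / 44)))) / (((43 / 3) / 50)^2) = 12375000 / 42527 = 290.99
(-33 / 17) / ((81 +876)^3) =-1 / 451513557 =-0.00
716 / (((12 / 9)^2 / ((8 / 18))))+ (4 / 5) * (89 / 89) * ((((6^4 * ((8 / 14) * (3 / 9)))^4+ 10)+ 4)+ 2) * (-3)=-106993203691169 / 12005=-8912386813.09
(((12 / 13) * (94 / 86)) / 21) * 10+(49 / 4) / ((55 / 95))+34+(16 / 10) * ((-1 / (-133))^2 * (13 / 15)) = 1815570751759 / 32630898300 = 55.64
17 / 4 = 4.25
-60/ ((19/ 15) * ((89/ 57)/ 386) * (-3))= 347400/ 89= 3903.37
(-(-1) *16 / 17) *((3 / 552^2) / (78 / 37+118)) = 37 / 479578704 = 0.00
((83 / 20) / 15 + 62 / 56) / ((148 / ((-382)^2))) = 53006893 / 38850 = 1364.40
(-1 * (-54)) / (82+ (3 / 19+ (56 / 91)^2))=173394 / 265025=0.65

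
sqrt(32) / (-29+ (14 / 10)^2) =-25 * sqrt(2) / 169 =-0.21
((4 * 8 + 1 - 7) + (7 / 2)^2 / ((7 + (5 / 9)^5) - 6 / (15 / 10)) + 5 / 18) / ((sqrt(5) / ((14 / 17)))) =1376045447 * sqrt(5) / 275816160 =11.16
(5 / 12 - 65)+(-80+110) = -415 / 12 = -34.58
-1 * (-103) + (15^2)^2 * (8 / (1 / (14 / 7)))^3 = 207360103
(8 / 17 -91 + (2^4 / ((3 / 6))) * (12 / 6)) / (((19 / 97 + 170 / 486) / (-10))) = 486.18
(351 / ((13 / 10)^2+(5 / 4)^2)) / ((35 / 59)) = 1656720 / 9107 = 181.92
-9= -9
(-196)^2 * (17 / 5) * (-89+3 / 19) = -1102385536 / 95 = -11604058.27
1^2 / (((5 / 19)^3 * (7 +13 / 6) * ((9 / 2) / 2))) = 54872 / 20625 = 2.66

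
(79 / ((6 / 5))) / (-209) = -395 / 1254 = -0.31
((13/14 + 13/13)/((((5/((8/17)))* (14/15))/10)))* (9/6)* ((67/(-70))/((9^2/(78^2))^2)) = -91852176/5831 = -15752.39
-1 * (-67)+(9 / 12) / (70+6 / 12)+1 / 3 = 18991 / 282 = 67.34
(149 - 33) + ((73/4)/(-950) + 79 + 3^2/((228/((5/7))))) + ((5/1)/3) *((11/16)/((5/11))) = 31525759/159600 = 197.53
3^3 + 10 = 37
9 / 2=4.50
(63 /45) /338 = 7 /1690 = 0.00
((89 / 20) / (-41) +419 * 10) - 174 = 3293031 / 820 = 4015.89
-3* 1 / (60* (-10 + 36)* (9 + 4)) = -1 / 6760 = -0.00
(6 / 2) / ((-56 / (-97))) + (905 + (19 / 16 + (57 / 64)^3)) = 1673693151 / 1835008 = 912.09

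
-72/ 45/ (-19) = 8/ 95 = 0.08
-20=-20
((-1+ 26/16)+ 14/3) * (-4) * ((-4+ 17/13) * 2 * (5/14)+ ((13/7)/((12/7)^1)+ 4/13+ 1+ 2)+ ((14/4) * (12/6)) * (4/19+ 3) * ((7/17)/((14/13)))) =-70781291/302328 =-234.12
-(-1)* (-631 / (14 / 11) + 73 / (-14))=-501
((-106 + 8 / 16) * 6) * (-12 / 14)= 3798 / 7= 542.57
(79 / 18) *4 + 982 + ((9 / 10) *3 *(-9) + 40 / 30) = 976.59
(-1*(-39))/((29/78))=3042/29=104.90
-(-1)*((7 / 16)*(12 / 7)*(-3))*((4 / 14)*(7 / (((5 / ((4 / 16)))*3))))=-3 / 40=-0.08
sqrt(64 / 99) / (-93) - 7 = -7 - 8*sqrt(11) / 3069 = -7.01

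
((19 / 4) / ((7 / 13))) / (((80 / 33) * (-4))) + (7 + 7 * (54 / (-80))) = 12233 / 8960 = 1.37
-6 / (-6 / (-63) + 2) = -63 / 22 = -2.86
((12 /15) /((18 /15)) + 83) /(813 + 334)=251 /3441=0.07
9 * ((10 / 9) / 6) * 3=5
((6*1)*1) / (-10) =-3 / 5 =-0.60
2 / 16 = 1 / 8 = 0.12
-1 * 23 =-23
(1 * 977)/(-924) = -1.06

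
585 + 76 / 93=54481 / 93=585.82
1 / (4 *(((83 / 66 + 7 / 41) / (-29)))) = -39237 / 7730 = -5.08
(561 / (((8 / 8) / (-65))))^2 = 1329696225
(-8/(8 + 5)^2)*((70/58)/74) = -140/181337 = -0.00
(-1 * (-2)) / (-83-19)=-1 / 51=-0.02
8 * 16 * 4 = 512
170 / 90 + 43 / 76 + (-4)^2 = 12623 / 684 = 18.45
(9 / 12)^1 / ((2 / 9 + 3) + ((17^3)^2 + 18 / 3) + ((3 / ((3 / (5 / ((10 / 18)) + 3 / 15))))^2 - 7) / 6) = 675 / 21723832046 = 0.00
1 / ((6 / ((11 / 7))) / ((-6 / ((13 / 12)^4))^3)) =-3530775777509376 / 163086595857367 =-21.65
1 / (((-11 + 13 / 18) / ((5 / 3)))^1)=-6 / 37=-0.16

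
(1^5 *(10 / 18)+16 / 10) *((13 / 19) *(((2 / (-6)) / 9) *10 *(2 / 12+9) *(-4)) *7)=1941940 / 13851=140.20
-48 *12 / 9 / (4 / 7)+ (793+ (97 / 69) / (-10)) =469793 / 690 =680.86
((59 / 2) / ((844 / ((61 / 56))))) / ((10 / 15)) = 10797 / 189056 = 0.06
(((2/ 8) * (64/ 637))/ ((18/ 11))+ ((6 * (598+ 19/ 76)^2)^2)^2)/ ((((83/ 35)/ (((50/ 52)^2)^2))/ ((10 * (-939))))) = -71976188832740689785664470000.00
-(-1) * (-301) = -301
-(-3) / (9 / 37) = 37 / 3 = 12.33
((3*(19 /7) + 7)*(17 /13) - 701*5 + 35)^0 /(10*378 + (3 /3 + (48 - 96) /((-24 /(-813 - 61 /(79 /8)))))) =79 /169269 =0.00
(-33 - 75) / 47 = -108 / 47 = -2.30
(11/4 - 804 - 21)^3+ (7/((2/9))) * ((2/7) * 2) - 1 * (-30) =-35578823497/64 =-555919117.14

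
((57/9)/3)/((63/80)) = 1520/567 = 2.68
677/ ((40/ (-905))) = -122537/ 8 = -15317.12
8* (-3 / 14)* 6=-72 / 7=-10.29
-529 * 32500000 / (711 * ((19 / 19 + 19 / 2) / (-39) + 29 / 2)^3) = -302175380000 / 36014283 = -8390.43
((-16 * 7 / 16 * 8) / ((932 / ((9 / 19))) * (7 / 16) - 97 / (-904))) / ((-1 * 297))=50624 / 231144771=0.00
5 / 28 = 0.18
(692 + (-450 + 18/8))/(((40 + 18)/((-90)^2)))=1978425/58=34110.78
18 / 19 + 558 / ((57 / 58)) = 10806 / 19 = 568.74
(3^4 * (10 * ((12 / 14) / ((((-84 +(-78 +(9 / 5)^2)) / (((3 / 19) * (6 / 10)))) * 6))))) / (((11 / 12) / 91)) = -70200 / 10241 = -6.85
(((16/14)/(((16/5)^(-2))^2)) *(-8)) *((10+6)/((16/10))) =-8388608/875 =-9586.98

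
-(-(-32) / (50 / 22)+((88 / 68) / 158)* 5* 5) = -479611 / 33575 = -14.28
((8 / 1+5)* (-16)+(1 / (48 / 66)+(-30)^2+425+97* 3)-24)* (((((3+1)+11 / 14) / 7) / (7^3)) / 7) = 0.39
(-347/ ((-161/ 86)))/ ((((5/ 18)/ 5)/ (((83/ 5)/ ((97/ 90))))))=802511064/ 15617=51387.02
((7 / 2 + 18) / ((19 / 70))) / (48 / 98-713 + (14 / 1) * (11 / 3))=-221235 / 1846667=-0.12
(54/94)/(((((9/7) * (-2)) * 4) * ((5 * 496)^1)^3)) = -21/5735124992000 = -0.00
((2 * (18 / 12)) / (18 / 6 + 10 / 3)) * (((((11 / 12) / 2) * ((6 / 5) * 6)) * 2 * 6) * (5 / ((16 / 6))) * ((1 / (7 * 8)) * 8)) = 2673 / 532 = 5.02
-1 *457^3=-95443993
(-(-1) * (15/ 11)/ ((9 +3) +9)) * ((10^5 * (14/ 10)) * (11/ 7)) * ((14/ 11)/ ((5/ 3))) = 120000/ 11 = 10909.09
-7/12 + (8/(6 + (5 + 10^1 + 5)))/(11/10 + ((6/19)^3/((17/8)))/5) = -61064659/200629884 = -0.30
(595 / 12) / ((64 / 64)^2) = 595 / 12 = 49.58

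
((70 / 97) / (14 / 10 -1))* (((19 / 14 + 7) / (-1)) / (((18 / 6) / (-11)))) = 10725 / 194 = 55.28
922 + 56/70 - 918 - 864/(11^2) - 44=-28036/605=-46.34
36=36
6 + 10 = 16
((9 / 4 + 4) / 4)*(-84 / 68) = -525 / 272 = -1.93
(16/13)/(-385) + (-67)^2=22467429/5005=4489.00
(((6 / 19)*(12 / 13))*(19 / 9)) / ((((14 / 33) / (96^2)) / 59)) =71774208 / 91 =788727.56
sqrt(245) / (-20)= -7* sqrt(5) / 20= -0.78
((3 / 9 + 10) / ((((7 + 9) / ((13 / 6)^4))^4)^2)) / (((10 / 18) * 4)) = 13726157177082061647433708956612343711 / 227881261247779014075792279774167040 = 60.23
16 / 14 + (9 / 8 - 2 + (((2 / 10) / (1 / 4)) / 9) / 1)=899 / 2520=0.36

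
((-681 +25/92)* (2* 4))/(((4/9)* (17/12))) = -3381858/391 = -8649.25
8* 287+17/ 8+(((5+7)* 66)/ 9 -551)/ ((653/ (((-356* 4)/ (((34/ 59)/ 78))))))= 138959.41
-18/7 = -2.57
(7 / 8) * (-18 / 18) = -7 / 8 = -0.88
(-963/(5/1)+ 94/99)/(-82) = 94867/40590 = 2.34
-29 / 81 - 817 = -66206 / 81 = -817.36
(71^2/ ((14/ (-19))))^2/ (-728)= -9173616841/ 142688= -64291.44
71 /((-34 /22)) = -781 /17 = -45.94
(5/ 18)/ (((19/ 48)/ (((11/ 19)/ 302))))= 220/ 163533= 0.00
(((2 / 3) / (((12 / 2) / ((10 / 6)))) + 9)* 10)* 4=9920 / 27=367.41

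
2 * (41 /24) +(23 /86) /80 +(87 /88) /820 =15923431 /4654320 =3.42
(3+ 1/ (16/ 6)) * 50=675/ 4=168.75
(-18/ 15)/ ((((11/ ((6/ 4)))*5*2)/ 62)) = -279/ 275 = -1.01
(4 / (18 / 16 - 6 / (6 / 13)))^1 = -32 / 95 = -0.34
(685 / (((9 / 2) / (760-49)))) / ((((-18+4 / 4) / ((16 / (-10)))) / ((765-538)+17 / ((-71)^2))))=2312336.47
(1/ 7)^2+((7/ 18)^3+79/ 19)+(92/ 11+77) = 89.60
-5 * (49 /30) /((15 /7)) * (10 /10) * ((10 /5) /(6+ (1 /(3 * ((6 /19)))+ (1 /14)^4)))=-13176688 /12197125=-1.08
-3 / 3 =-1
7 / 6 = 1.17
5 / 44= 0.11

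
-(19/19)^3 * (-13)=13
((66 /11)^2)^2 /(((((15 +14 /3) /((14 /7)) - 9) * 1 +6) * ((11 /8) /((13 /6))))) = 134784 /451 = 298.86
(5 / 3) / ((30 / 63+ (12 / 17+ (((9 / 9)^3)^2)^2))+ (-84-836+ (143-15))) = -119 / 56393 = -0.00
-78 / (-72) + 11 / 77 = 103 / 84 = 1.23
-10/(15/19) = -38/3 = -12.67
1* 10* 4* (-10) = -400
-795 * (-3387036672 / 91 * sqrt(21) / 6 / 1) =448782359040 * sqrt(21) / 91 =22599770668.81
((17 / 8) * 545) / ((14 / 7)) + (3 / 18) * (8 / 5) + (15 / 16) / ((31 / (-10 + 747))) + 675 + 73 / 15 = 4767121 / 3720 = 1281.48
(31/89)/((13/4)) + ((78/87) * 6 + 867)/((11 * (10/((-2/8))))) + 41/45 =-128139103/132869880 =-0.96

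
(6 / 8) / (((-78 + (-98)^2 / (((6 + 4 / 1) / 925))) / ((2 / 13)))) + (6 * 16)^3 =20433501683715 / 23095592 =884736.00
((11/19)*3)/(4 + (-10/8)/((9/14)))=594/703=0.84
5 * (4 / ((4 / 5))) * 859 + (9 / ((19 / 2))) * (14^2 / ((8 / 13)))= 413758 / 19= 21776.74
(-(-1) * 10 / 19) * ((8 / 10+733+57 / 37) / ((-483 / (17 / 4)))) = -55063 / 16169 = -3.41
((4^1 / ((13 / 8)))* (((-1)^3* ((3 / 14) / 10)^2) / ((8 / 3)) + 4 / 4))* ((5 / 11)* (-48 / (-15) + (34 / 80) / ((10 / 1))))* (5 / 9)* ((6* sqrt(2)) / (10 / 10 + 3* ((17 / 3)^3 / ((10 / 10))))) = 610003743* sqrt(2) / 27590763200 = 0.03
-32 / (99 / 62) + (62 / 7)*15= 78182 / 693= 112.82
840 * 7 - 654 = 5226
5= 5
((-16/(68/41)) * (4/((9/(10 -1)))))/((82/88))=-704/17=-41.41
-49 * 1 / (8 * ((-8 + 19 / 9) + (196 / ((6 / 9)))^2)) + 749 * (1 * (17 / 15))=848.87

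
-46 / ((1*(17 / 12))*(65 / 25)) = -2760 / 221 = -12.49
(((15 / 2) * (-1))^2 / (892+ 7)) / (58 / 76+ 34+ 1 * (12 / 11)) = 47025 / 26946626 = 0.00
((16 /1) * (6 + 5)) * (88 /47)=15488 /47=329.53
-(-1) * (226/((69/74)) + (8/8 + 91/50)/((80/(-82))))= 33049111/138000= 239.49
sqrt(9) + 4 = 7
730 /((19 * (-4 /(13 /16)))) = -4745 /608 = -7.80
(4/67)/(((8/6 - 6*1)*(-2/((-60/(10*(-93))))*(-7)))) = -6/101773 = -0.00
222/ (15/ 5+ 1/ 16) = 3552/ 49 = 72.49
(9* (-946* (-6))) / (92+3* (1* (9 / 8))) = 408672 / 763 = 535.61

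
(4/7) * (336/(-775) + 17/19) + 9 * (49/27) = 5132167/309225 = 16.60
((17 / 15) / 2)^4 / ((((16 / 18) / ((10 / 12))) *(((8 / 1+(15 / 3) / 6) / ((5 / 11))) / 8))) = 83521 / 2098800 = 0.04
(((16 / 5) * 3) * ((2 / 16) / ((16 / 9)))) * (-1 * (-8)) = 27 / 5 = 5.40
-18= -18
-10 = -10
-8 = -8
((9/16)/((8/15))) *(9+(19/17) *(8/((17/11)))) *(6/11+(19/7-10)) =-299387745/2848384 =-105.11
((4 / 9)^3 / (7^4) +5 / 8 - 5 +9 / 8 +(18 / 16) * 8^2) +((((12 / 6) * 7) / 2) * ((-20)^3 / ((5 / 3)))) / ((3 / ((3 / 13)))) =-228986788097 / 91017108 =-2515.87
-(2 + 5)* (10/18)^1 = -3.89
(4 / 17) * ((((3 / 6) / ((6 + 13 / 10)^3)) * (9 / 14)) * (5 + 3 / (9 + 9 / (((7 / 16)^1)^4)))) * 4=12257472000 / 3145009103551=0.00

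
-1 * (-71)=71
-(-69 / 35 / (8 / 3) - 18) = 5247 / 280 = 18.74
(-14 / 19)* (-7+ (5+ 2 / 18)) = 238 / 171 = 1.39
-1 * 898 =-898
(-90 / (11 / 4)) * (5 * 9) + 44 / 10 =-80758 / 55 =-1468.33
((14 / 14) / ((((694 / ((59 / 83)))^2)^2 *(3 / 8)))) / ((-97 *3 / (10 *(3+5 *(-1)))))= 121173610 / 600681853766531290473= 0.00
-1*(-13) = 13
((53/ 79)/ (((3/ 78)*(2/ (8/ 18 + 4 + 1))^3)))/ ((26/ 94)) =293063659/ 230364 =1272.18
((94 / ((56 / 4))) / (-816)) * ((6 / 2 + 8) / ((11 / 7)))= -47 / 816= -0.06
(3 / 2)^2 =9 / 4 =2.25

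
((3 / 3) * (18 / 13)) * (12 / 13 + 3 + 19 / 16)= 9567 / 1352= 7.08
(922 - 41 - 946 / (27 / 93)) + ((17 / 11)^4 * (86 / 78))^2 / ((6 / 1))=-4637951718923189 / 1956239148006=-2370.85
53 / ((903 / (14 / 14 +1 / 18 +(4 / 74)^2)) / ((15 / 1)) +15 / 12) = 0.91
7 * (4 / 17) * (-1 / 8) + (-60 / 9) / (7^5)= -353627 / 1714314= -0.21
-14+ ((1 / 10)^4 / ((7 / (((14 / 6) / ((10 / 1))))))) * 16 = -14.00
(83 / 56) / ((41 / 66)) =2.39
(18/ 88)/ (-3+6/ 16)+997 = 76763/ 77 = 996.92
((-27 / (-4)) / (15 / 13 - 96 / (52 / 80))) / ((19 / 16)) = -0.04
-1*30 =-30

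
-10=-10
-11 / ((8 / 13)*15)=-143 / 120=-1.19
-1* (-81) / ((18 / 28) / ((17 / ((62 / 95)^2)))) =9665775 / 1922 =5029.02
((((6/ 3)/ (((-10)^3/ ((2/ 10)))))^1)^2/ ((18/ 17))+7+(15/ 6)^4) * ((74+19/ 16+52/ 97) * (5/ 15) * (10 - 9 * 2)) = -609007860591641/ 65475000000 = -9301.38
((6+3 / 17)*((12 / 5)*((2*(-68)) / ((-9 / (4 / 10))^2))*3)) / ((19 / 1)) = -896 / 1425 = -0.63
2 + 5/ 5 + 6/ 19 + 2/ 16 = 523/ 152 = 3.44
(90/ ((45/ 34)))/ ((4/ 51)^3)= 2255067/ 16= 140941.69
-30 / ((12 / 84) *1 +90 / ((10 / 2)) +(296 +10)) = -210 / 2269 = -0.09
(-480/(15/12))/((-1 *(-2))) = -192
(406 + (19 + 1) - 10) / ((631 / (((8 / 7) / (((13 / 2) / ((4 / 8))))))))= 256 / 4417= 0.06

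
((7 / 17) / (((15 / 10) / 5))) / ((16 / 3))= 35 / 136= 0.26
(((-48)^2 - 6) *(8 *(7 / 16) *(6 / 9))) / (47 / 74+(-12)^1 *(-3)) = 396788 / 2711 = 146.36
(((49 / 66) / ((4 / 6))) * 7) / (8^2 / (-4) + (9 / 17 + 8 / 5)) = -29155 / 51876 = -0.56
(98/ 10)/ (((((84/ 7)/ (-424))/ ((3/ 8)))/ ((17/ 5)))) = -44149/ 100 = -441.49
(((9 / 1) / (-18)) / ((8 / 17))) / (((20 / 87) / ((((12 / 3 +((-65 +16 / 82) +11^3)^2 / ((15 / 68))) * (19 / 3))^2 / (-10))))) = 373585845373708418339712157 / 381477735000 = 979312319167744.92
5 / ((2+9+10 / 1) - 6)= 1 / 3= 0.33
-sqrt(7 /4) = -sqrt(7) /2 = -1.32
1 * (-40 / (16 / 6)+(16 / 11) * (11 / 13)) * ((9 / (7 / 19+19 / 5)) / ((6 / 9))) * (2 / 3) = -17005 / 572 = -29.73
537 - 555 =-18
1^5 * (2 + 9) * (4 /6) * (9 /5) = 66 /5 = 13.20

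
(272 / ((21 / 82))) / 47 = 22304 / 987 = 22.60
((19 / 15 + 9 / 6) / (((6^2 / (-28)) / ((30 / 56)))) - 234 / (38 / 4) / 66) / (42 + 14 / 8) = -22963 / 658350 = -0.03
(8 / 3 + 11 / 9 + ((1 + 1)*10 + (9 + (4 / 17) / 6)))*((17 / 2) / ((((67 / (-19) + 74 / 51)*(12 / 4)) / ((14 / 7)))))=-1627274 / 18099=-89.91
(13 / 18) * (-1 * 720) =-520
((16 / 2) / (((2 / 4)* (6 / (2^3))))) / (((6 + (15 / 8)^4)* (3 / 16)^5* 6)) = 137438953472 / 164464587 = 835.68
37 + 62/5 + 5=272/5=54.40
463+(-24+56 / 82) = 18027 / 41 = 439.68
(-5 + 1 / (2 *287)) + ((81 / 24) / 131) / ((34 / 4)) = -12770777 / 2556596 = -5.00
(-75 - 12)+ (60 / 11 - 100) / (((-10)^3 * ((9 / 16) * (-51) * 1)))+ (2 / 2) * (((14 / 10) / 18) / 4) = -87836293 / 1009800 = -86.98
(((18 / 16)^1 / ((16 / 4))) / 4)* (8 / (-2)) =-9 / 32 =-0.28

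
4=4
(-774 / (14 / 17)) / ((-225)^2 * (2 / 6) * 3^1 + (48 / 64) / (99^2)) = -85974372 / 4630972507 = -0.02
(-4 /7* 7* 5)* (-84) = 1680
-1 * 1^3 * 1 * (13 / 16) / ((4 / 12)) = -39 / 16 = -2.44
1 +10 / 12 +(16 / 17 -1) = 181 / 102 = 1.77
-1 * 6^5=-7776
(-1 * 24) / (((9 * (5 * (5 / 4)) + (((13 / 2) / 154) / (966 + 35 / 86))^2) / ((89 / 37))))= -174956350111852848 / 170471865019963361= -1.03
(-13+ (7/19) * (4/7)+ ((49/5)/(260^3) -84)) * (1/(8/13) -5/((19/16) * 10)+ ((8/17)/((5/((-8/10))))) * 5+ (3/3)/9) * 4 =-17638097751871591/48538760400000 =-363.38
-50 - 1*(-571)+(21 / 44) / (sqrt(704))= 21*sqrt(11) / 3872+521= 521.02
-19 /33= -0.58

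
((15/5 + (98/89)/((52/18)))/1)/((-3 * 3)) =-1304/3471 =-0.38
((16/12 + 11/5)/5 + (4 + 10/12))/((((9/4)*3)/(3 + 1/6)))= 5263/2025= 2.60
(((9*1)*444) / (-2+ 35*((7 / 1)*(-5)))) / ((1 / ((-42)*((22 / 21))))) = 58608 / 409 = 143.30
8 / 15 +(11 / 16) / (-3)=0.30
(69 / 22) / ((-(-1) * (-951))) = -23 / 6974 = -0.00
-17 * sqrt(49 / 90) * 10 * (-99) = 3927 * sqrt(10) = 12418.26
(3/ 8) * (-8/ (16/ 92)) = -69/ 4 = -17.25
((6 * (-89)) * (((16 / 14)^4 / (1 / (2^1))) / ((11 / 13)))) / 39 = -1458176 / 26411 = -55.21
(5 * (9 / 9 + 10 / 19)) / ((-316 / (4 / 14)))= -145 / 21014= -0.01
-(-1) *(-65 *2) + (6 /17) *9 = -2156 /17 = -126.82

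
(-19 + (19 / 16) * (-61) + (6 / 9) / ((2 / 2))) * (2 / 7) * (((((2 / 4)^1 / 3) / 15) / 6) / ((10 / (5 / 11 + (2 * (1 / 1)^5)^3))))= -135067 / 3326400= -0.04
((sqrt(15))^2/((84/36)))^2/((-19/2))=-4.35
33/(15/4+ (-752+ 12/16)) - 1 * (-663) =991119/1495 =662.96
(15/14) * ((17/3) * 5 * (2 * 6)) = 2550/7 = 364.29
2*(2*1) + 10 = 14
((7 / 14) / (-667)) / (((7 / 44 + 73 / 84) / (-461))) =106491 / 316825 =0.34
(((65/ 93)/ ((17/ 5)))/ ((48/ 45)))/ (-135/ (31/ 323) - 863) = -1625/ 19137376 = -0.00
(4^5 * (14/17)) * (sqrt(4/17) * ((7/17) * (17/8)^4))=3434.55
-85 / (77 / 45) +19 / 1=-2362 / 77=-30.68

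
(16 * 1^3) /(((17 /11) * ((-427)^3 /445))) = -78320 /1323526211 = -0.00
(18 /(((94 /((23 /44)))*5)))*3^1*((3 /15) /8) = 621 /413600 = 0.00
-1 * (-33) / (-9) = -11 / 3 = -3.67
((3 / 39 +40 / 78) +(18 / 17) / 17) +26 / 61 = 741335 / 687531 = 1.08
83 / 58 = 1.43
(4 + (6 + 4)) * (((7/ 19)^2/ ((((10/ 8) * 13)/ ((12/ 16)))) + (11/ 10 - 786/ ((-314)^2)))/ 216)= 0.07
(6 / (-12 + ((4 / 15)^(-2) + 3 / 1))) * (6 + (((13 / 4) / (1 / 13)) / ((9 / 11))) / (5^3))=230872 / 30375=7.60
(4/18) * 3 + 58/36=41/18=2.28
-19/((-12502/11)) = 11/658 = 0.02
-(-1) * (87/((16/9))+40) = 1423/16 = 88.94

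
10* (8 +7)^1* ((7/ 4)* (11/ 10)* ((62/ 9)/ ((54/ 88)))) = 262570/ 81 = 3241.60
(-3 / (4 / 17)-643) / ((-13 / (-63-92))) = -406565 / 52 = -7818.56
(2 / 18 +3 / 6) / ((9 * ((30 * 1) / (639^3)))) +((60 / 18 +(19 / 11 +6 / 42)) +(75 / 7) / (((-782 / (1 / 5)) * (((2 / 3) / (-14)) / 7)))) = 1066797148513 / 1806420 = 590558.76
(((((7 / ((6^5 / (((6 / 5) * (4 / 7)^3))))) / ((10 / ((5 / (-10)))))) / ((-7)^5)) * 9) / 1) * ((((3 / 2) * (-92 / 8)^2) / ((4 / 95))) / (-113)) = -10051 / 44668972320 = -0.00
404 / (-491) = -404 / 491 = -0.82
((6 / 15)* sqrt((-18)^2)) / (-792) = -1 / 110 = -0.01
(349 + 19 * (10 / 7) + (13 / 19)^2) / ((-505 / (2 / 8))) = -237924 / 1276135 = -0.19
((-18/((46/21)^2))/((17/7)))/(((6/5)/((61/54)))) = -104615/71944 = -1.45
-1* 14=-14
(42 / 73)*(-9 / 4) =-189 / 146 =-1.29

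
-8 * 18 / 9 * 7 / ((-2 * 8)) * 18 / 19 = 126 / 19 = 6.63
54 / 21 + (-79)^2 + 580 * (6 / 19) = 854755 / 133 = 6426.73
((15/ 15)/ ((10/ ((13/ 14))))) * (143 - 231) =-286/ 35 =-8.17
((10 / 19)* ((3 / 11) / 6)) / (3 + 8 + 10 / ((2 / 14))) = 5 / 16929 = 0.00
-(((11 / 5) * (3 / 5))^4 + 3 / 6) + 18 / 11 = -16324637 / 8593750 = -1.90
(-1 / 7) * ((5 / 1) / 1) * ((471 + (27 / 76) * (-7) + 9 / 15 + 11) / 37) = -182443 / 19684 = -9.27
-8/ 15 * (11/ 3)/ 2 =-44/ 45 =-0.98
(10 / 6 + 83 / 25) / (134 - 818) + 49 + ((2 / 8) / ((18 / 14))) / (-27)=22616609 / 461700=48.99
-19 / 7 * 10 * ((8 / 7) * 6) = -9120 / 49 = -186.12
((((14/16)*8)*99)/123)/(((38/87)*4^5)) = 20097/1595392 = 0.01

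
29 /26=1.12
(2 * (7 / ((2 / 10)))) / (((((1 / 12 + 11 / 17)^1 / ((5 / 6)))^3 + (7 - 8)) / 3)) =-49130000 / 76431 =-642.80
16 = 16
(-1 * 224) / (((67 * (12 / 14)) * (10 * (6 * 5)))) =-196 / 15075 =-0.01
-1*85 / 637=-85 / 637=-0.13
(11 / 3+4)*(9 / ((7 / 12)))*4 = 3312 / 7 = 473.14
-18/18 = -1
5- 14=-9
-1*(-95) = 95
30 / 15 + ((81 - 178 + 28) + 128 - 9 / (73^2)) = 325060 / 5329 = 61.00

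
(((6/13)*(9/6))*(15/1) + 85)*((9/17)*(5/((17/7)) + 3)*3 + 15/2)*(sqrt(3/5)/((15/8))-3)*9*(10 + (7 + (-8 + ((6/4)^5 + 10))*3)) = -55050473475/30056 + 244668771*sqrt(15)/3757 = -1579374.80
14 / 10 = 7 / 5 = 1.40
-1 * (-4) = 4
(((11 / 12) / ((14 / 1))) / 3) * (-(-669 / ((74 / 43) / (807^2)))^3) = 8036650908393156651375148411773 / 22692544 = 354153809656297533294422.50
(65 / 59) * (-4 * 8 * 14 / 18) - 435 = -462.42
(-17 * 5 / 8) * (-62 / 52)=2635 / 208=12.67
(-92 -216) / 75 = -308 / 75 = -4.11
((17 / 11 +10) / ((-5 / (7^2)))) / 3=-6223 / 165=-37.72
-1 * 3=-3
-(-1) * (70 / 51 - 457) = -23237 / 51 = -455.63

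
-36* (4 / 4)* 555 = -19980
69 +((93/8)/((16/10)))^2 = 498849/4096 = 121.79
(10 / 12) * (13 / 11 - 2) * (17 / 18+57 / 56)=-4945 / 3696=-1.34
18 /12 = 3 /2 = 1.50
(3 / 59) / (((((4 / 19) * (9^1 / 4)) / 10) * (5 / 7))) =266 / 177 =1.50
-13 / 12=-1.08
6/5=1.20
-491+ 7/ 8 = -3921/ 8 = -490.12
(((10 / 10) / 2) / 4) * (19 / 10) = 19 / 80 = 0.24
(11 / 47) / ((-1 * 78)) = -11 / 3666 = -0.00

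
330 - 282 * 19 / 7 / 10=8871 / 35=253.46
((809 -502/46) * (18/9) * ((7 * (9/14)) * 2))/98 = 165204/1127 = 146.59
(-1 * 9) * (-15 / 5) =27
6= 6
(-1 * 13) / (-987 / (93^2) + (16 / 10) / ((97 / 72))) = -18177315 / 1501043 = -12.11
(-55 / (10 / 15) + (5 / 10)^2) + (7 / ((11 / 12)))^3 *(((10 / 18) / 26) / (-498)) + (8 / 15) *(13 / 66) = -21239968873 / 258506820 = -82.16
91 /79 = 1.15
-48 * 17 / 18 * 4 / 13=-544 / 39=-13.95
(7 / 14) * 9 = 9 / 2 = 4.50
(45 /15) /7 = 3 /7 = 0.43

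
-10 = -10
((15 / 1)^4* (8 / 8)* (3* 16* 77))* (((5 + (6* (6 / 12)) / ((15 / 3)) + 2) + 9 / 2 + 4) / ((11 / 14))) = 3834054000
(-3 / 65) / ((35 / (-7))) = 3 / 325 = 0.01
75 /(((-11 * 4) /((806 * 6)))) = -90675 /11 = -8243.18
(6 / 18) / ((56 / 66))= 11 / 28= 0.39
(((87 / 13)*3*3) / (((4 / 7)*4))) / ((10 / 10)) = 26.35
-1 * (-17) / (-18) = -17 / 18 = -0.94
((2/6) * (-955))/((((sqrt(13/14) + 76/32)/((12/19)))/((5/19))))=-1069600/40109 + 611200 * sqrt(182)/762071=-15.85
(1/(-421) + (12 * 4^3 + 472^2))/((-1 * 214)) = -1044.64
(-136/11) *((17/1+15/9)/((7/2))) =-2176/33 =-65.94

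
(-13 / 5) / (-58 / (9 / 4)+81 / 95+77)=-2223 / 44524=-0.05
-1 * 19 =-19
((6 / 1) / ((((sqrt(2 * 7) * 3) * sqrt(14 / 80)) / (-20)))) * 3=-240 * sqrt(5) / 7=-76.67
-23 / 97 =-0.24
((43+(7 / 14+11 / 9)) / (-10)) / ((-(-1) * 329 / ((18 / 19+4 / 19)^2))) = -0.02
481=481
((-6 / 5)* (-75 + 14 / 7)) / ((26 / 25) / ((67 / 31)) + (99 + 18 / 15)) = 146730 / 168641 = 0.87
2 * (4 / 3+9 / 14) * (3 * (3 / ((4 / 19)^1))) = 4731 / 28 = 168.96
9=9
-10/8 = -5/4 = -1.25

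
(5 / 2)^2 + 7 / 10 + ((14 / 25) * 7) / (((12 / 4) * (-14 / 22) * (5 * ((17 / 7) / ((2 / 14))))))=176609 / 25500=6.93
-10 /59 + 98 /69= 5092 /4071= 1.25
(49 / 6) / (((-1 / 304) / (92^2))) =-63039872 / 3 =-21013290.67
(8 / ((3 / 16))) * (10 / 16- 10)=-400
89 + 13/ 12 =90.08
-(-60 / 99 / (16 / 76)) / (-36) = -95 / 1188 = -0.08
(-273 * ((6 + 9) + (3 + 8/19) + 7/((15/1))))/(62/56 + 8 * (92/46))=-13715884/45505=-301.41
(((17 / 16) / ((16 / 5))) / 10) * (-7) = -119 / 512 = -0.23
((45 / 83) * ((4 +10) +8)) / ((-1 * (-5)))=2.39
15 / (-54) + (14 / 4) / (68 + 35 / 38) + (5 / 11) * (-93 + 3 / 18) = -1222192 / 28809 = -42.42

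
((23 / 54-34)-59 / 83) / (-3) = 153665 / 13446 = 11.43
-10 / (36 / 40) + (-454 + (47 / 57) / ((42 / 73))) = -463.68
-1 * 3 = -3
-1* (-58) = 58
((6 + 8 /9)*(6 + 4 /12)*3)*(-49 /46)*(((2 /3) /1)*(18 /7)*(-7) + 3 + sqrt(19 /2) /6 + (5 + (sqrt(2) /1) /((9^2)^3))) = -28861*sqrt(38) /2484 - 28861*sqrt(2) /110008287 + 115444 /207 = 486.08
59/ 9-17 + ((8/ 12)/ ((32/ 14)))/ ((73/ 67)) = -53489/ 5256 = -10.18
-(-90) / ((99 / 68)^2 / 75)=1156000 / 363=3184.57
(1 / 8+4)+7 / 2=61 / 8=7.62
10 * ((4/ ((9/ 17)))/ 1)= 680/ 9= 75.56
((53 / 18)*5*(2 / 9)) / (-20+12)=-265 / 648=-0.41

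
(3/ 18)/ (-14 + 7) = -1/ 42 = -0.02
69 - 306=-237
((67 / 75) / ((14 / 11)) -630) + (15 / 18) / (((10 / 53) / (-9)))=-1405001 / 2100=-669.05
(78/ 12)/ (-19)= -13/ 38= -0.34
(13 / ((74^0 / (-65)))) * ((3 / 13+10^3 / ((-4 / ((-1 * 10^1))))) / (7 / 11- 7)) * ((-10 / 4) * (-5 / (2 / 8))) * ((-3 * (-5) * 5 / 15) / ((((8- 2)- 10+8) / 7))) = 580991125 / 4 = 145247781.25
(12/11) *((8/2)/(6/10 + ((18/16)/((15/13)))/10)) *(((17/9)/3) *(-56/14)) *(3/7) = -435200/64449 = -6.75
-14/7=-2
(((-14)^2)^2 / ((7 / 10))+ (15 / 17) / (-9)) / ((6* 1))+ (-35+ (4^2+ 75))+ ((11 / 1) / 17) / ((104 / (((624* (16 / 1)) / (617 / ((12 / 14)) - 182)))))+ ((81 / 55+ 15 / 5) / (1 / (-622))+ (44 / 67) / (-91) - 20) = 6400.72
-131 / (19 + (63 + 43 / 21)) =-2751 / 1765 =-1.56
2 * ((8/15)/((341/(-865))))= -2768/1023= -2.71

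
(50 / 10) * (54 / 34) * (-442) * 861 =-3022110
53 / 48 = 1.10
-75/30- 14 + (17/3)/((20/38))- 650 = -9836/15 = -655.73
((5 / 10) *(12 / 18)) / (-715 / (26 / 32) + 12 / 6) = -1 / 2634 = -0.00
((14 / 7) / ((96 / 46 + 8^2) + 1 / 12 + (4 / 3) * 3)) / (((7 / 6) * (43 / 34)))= 112608 / 5829467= 0.02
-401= -401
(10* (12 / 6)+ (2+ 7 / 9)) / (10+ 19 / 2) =410 / 351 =1.17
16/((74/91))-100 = -2972/37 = -80.32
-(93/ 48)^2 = -961/ 256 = -3.75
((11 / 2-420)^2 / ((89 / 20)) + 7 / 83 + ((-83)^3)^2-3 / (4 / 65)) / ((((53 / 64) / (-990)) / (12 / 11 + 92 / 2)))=-7205911892776881910080 / 391511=-18405388080480195.73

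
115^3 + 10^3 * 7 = 1527875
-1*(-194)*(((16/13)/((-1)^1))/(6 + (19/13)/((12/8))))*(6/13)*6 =-20952/221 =-94.81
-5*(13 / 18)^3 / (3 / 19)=-208715 / 17496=-11.93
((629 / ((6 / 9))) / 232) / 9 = 629 / 1392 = 0.45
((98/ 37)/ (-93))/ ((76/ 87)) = -0.03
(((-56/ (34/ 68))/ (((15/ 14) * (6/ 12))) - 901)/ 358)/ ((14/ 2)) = -16651/ 37590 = -0.44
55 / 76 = 0.72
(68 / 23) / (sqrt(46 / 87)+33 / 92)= -780912 / 294601+25024 * sqrt(4002) / 294601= 2.72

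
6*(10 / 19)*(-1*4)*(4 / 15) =-64 / 19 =-3.37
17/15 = 1.13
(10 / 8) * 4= 5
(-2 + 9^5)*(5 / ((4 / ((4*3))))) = 885705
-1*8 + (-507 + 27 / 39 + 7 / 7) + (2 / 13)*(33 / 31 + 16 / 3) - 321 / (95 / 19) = -576.52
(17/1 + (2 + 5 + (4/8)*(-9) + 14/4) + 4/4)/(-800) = -0.03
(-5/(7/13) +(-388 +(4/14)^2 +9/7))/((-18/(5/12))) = 9.16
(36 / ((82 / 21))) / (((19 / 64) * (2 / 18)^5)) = 1428513408 / 779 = 1833778.44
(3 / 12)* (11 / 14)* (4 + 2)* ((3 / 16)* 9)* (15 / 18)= 1485 / 896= 1.66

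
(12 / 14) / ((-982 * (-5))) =3 / 17185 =0.00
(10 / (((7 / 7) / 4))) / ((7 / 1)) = 40 / 7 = 5.71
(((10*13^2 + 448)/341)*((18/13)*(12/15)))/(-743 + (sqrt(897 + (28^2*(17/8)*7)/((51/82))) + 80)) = -5888052/536974405 - 38484*sqrt(176829)/6980667265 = -0.01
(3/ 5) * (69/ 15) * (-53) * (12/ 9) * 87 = -424212/ 25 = -16968.48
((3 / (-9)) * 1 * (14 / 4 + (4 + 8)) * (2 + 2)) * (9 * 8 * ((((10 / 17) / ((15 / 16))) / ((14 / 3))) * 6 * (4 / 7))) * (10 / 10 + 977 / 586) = -446542848 / 244069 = -1829.58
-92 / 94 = -46 / 47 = -0.98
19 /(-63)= -19 /63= -0.30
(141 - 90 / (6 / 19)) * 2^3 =-1152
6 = 6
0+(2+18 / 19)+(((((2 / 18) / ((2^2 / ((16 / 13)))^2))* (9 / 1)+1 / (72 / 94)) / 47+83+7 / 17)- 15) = 6593567089 / 92361204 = 71.39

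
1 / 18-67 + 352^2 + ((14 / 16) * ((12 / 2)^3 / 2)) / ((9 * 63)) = 1114535 / 9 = 123837.22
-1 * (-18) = 18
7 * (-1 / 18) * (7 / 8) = -49 / 144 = -0.34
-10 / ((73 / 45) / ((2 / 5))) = -180 / 73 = -2.47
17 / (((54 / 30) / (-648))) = -6120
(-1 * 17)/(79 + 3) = -17/82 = -0.21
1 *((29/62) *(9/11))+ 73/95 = 74581/64790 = 1.15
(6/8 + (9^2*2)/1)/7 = 93/4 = 23.25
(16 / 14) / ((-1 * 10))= -4 / 35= -0.11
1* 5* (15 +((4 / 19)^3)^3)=24201578644145 / 322687697779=75.00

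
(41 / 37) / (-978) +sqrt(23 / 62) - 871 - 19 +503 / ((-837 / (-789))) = -1399449115 / 3365298 +sqrt(1426) / 62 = -415.24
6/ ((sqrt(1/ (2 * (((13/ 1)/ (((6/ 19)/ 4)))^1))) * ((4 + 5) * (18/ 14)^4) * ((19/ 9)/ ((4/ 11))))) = 38416 * sqrt(741)/ 1371249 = 0.76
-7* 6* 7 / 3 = -98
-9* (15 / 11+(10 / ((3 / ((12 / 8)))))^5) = -309510 / 11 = -28137.27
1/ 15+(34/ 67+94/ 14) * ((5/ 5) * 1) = 51274/ 7035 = 7.29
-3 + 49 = 46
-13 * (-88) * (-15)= -17160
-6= -6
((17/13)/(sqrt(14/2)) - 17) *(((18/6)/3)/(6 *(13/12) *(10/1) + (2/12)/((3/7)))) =-306/1177 + 306 *sqrt(7)/107107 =-0.25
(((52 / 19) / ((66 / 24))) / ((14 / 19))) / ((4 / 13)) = 338 / 77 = 4.39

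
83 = 83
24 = 24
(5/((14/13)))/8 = 65/112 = 0.58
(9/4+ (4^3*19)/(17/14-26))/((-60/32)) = 129946/5205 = 24.97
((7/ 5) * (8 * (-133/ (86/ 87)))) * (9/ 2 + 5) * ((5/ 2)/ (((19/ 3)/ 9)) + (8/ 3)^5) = -34504425011/ 17415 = -1981304.91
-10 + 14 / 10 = -43 / 5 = -8.60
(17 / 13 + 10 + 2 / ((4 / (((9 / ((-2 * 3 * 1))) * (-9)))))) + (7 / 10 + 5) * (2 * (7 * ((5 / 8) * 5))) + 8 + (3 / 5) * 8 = 280.23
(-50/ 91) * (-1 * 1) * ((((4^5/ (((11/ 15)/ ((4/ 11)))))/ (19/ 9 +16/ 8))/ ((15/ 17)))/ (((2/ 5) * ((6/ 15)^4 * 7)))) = 3060000000/ 2851849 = 1072.99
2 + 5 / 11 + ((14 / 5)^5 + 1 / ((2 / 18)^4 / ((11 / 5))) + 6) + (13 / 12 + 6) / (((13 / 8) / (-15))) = 6501751332 / 446875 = 14549.37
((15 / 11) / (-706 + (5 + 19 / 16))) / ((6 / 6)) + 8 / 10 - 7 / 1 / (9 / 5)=-17131013 / 5542515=-3.09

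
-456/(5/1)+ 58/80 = -3619/40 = -90.48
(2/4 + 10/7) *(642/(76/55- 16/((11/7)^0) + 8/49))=-3336795/38956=-85.66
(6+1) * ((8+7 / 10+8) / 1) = 1169 / 10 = 116.90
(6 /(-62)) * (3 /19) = -9 /589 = -0.02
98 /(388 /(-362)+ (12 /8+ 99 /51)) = 86156 /2083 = 41.36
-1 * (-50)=50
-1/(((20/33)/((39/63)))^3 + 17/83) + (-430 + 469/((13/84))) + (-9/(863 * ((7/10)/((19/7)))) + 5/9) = 3569348871569559878/1372772679870501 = 2600.10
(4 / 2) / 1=2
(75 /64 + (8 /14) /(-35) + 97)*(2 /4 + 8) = 26164343 /31360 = 834.32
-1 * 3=-3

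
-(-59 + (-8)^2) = -5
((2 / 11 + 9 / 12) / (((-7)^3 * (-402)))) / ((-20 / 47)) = -1927 / 121339680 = -0.00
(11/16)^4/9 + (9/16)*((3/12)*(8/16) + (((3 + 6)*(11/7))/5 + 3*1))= 3.37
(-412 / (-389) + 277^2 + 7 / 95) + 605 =2857919833 / 36955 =77335.13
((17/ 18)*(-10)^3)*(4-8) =34000/ 9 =3777.78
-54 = -54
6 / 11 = 0.55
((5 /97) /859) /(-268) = -5 /22330564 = -0.00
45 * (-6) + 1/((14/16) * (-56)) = -13231/49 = -270.02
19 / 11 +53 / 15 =5.26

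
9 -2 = 7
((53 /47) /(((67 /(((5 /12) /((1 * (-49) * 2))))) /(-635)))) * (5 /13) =841375 /48141912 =0.02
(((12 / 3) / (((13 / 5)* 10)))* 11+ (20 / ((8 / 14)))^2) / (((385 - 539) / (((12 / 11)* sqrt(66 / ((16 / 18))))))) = -143523* sqrt(33) / 11011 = -74.88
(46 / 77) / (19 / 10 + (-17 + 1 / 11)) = -460 / 11557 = -0.04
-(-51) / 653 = 51 / 653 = 0.08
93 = 93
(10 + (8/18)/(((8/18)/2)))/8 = 1.50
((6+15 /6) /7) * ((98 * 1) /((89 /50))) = 5950 /89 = 66.85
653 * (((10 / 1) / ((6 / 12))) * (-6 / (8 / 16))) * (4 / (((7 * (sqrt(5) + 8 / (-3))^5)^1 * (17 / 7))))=2490989.95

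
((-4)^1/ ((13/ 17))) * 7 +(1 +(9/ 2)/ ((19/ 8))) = -8329/ 247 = -33.72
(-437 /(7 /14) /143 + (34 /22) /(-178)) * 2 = -14163 /1157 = -12.24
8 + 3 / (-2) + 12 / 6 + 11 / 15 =277 / 30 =9.23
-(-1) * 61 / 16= 61 / 16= 3.81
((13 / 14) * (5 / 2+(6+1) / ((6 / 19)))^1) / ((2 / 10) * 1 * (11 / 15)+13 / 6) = 24050 / 2429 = 9.90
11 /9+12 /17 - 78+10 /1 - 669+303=-66107 /153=-432.07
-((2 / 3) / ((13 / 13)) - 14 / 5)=32 / 15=2.13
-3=-3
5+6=11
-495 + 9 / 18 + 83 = -823 / 2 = -411.50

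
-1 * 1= -1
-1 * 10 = -10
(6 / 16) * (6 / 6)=3 / 8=0.38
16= 16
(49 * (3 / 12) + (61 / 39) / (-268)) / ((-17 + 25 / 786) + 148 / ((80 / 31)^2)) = 6705942400 / 2878046171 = 2.33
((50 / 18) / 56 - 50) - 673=-364367 / 504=-722.95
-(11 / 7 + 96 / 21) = -43 / 7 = -6.14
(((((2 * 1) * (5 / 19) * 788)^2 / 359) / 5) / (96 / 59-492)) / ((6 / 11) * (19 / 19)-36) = 201496328 / 36558193113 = 0.01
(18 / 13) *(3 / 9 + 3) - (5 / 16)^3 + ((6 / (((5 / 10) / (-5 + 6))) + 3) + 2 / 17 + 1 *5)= 22361111 / 905216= 24.70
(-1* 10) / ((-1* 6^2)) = 5 / 18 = 0.28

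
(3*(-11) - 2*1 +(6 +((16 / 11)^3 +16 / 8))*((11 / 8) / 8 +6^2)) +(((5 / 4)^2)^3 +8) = 377.50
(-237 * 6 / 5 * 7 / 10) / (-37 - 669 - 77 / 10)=1106 / 3965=0.28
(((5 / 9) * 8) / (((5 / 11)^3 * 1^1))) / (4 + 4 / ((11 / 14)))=5.21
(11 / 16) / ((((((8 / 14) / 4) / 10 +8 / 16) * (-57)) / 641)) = -246785 / 16416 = -15.03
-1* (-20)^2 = -400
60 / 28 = 15 / 7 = 2.14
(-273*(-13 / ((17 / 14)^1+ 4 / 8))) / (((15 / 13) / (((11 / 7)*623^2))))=65659394801 / 60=1094323246.68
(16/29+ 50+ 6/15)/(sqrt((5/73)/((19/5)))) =7388 * sqrt(1387)/725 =379.51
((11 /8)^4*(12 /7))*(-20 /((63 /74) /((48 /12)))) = -575.80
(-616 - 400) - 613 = -1629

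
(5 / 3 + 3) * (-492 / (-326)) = 1148 / 163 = 7.04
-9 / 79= -0.11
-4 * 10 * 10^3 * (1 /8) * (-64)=320000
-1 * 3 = -3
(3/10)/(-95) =-3/950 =-0.00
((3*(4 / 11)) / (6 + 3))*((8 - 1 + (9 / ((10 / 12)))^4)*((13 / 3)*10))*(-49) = -43353868376 / 12375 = -3503342.90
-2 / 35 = -0.06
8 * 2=16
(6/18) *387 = 129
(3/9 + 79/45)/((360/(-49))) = -2303/8100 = -0.28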